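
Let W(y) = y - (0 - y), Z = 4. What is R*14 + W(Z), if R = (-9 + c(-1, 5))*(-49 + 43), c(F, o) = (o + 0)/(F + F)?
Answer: 974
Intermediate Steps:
c(F, o) = o/(2*F) (c(F, o) = o/((2*F)) = o*(1/(2*F)) = o/(2*F))
R = 69 (R = (-9 + (½)*5/(-1))*(-49 + 43) = (-9 + (½)*5*(-1))*(-6) = (-9 - 5/2)*(-6) = -23/2*(-6) = 69)
W(y) = 2*y (W(y) = y - (-1)*y = y + y = 2*y)
R*14 + W(Z) = 69*14 + 2*4 = 966 + 8 = 974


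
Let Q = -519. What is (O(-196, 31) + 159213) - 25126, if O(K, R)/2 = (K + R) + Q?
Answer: 132719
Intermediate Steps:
O(K, R) = -1038 + 2*K + 2*R (O(K, R) = 2*((K + R) - 519) = 2*(-519 + K + R) = -1038 + 2*K + 2*R)
(O(-196, 31) + 159213) - 25126 = ((-1038 + 2*(-196) + 2*31) + 159213) - 25126 = ((-1038 - 392 + 62) + 159213) - 25126 = (-1368 + 159213) - 25126 = 157845 - 25126 = 132719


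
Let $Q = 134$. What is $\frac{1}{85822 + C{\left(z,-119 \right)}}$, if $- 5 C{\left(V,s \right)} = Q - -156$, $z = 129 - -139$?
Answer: $\frac{1}{85764} \approx 1.166 \cdot 10^{-5}$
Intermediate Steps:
$z = 268$ ($z = 129 + 139 = 268$)
$C{\left(V,s \right)} = -58$ ($C{\left(V,s \right)} = - \frac{134 - -156}{5} = - \frac{134 + 156}{5} = \left(- \frac{1}{5}\right) 290 = -58$)
$\frac{1}{85822 + C{\left(z,-119 \right)}} = \frac{1}{85822 - 58} = \frac{1}{85764}$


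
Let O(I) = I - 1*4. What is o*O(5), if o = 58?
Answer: 58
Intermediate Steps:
O(I) = -4 + I (O(I) = I - 4 = -4 + I)
o*O(5) = 58*(-4 + 5) = 58*1 = 58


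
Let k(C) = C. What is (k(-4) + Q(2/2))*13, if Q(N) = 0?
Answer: -52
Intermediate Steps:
(k(-4) + Q(2/2))*13 = (-4 + 0)*13 = -4*13 = -52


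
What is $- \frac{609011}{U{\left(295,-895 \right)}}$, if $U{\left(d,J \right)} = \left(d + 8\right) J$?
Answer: $\frac{609011}{271185} \approx 2.2457$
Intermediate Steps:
$U{\left(d,J \right)} = J \left(8 + d\right)$ ($U{\left(d,J \right)} = \left(8 + d\right) J = J \left(8 + d\right)$)
$- \frac{609011}{U{\left(295,-895 \right)}} = - \frac{609011}{\left(-895\right) \left(8 + 295\right)} = - \frac{609011}{\left(-895\right) 303} = - \frac{609011}{-271185} = \left(-609011\right) \left(- \frac{1}{271185}\right) = \frac{609011}{271185}$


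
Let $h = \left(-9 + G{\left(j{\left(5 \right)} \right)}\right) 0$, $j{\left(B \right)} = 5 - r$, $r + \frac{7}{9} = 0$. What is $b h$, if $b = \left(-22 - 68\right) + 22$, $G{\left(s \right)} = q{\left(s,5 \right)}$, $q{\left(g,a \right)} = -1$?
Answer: $0$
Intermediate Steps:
$r = - \frac{7}{9}$ ($r = - \frac{7}{9} + 0 = - \frac{7}{9} \approx -0.77778$)
$j{\left(B \right)} = \frac{52}{9}$ ($j{\left(B \right)} = 5 - - \frac{7}{9} = 5 + \frac{7}{9} = \frac{52}{9}$)
$G{\left(s \right)} = -1$
$b = -68$ ($b = -90 + 22 = -68$)
$h = 0$ ($h = \left(-9 - 1\right) 0 = \left(-10\right) 0 = 0$)
$b h = \left(-68\right) 0 = 0$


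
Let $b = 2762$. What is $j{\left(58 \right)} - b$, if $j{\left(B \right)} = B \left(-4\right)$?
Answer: $-2994$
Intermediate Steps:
$j{\left(B \right)} = - 4 B$
$j{\left(58 \right)} - b = \left(-4\right) 58 - 2762 = -232 - 2762 = -2994$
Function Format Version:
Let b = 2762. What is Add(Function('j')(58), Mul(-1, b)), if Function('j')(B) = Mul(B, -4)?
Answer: -2994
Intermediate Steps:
Function('j')(B) = Mul(-4, B)
Add(Function('j')(58), Mul(-1, b)) = Add(Mul(-4, 58), Mul(-1, 2762)) = Add(-232, -2762) = -2994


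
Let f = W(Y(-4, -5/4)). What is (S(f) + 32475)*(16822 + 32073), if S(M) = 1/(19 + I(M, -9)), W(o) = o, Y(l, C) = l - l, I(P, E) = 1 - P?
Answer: 6351470279/4 ≈ 1.5879e+9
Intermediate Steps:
Y(l, C) = 0
f = 0
S(M) = 1/(20 - M) (S(M) = 1/(19 + (1 - M)) = 1/(20 - M))
(S(f) + 32475)*(16822 + 32073) = (-1/(-20 + 0) + 32475)*(16822 + 32073) = (-1/(-20) + 32475)*48895 = (-1*(-1/20) + 32475)*48895 = (1/20 + 32475)*48895 = (649501/20)*48895 = 6351470279/4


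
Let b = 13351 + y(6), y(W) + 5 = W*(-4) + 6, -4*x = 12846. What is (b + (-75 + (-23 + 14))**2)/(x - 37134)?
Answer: -3136/6207 ≈ -0.50524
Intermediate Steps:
x = -6423/2 (x = -1/4*12846 = -6423/2 ≈ -3211.5)
y(W) = 1 - 4*W (y(W) = -5 + (W*(-4) + 6) = -5 + (-4*W + 6) = -5 + (6 - 4*W) = 1 - 4*W)
b = 13328 (b = 13351 + (1 - 4*6) = 13351 + (1 - 24) = 13351 - 23 = 13328)
(b + (-75 + (-23 + 14))**2)/(x - 37134) = (13328 + (-75 + (-23 + 14))**2)/(-6423/2 - 37134) = (13328 + (-75 - 9)**2)/(-80691/2) = (13328 + (-84)**2)*(-2/80691) = (13328 + 7056)*(-2/80691) = 20384*(-2/80691) = -3136/6207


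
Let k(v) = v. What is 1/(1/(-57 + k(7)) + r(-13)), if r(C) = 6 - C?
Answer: 50/949 ≈ 0.052687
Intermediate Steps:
1/(1/(-57 + k(7)) + r(-13)) = 1/(1/(-57 + 7) + (6 - 1*(-13))) = 1/(1/(-50) + (6 + 13)) = 1/(-1/50 + 19) = 1/(949/50) = 50/949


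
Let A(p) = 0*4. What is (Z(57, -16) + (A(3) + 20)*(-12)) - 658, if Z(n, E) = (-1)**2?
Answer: -897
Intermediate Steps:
A(p) = 0
Z(n, E) = 1
(Z(57, -16) + (A(3) + 20)*(-12)) - 658 = (1 + (0 + 20)*(-12)) - 658 = (1 + 20*(-12)) - 658 = (1 - 240) - 658 = -239 - 658 = -897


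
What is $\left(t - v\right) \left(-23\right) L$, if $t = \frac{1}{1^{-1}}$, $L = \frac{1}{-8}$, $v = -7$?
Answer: $23$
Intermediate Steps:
$L = - \frac{1}{8} \approx -0.125$
$t = 1$ ($t = 1^{-1} = 1$)
$\left(t - v\right) \left(-23\right) L = \left(1 - -7\right) \left(-23\right) \left(- \frac{1}{8}\right) = \left(1 + 7\right) \left(-23\right) \left(- \frac{1}{8}\right) = 8 \left(-23\right) \left(- \frac{1}{8}\right) = \left(-184\right) \left(- \frac{1}{8}\right) = 23$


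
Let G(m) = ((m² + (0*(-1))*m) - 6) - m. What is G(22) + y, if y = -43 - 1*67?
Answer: 346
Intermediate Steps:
G(m) = -6 + m² - m (G(m) = ((m² + 0*m) - 6) - m = ((m² + 0) - 6) - m = (m² - 6) - m = (-6 + m²) - m = -6 + m² - m)
y = -110 (y = -43 - 67 = -110)
G(22) + y = (-6 + 22² - 1*22) - 110 = (-6 + 484 - 22) - 110 = 456 - 110 = 346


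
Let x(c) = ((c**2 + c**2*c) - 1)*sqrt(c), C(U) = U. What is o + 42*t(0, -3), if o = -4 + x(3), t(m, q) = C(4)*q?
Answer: -508 + 35*sqrt(3) ≈ -447.38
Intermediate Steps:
x(c) = sqrt(c)*(-1 + c**2 + c**3) (x(c) = ((c**2 + c**3) - 1)*sqrt(c) = (-1 + c**2 + c**3)*sqrt(c) = sqrt(c)*(-1 + c**2 + c**3))
t(m, q) = 4*q
o = -4 + 35*sqrt(3) (o = -4 + sqrt(3)*(-1 + 3**2 + 3**3) = -4 + sqrt(3)*(-1 + 9 + 27) = -4 + sqrt(3)*35 = -4 + 35*sqrt(3) ≈ 56.622)
o + 42*t(0, -3) = (-4 + 35*sqrt(3)) + 42*(4*(-3)) = (-4 + 35*sqrt(3)) + 42*(-12) = (-4 + 35*sqrt(3)) - 504 = -508 + 35*sqrt(3)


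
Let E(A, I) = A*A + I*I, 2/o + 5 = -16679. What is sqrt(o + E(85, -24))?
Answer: sqrt(542863499822)/8342 ≈ 88.323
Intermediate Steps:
o = -1/8342 (o = 2/(-5 - 16679) = 2/(-16684) = 2*(-1/16684) = -1/8342 ≈ -0.00011988)
E(A, I) = A**2 + I**2
sqrt(o + E(85, -24)) = sqrt(-1/8342 + (85**2 + (-24)**2)) = sqrt(-1/8342 + (7225 + 576)) = sqrt(-1/8342 + 7801) = sqrt(65075941/8342) = sqrt(542863499822)/8342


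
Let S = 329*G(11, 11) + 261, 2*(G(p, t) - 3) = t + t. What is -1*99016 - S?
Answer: -103883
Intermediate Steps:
G(p, t) = 3 + t (G(p, t) = 3 + (t + t)/2 = 3 + (2*t)/2 = 3 + t)
S = 4867 (S = 329*(3 + 11) + 261 = 329*14 + 261 = 4606 + 261 = 4867)
-1*99016 - S = -1*99016 - 1*4867 = -99016 - 4867 = -103883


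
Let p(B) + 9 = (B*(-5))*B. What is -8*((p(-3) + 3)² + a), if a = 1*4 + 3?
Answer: -20864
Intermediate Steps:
p(B) = -9 - 5*B² (p(B) = -9 + (B*(-5))*B = -9 + (-5*B)*B = -9 - 5*B²)
a = 7 (a = 4 + 3 = 7)
-8*((p(-3) + 3)² + a) = -8*(((-9 - 5*(-3)²) + 3)² + 7) = -8*(((-9 - 5*9) + 3)² + 7) = -8*(((-9 - 45) + 3)² + 7) = -8*((-54 + 3)² + 7) = -8*((-51)² + 7) = -8*(2601 + 7) = -8*2608 = -20864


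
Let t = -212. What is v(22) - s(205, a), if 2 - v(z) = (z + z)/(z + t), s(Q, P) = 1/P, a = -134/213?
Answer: 48643/12730 ≈ 3.8211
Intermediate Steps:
a = -134/213 (a = -134*1/213 = -134/213 ≈ -0.62911)
v(z) = 2 - 2*z/(-212 + z) (v(z) = 2 - (z + z)/(z - 212) = 2 - 2*z/(-212 + z))
v(22) - s(205, a) = -424/(-212 + 22) - 1/(-134/213) = -424/(-190) - 1*(-213/134) = -424*(-1/190) + 213/134 = 212/95 + 213/134 = 48643/12730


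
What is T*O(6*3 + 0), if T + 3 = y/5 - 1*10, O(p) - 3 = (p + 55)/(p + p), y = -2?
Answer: -12127/180 ≈ -67.372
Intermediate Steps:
O(p) = 3 + (55 + p)/(2*p) (O(p) = 3 + (p + 55)/(p + p) = 3 + (55 + p)/((2*p)) = 3 + (55 + p)*(1/(2*p)) = 3 + (55 + p)/(2*p))
T = -67/5 (T = -3 + (-2/5 - 1*10) = -3 + (-2*1/5 - 10) = -3 + (-2/5 - 10) = -3 - 52/5 = -67/5 ≈ -13.400)
T*O(6*3 + 0) = -67*(55 + 7*(6*3 + 0))/(10*(6*3 + 0)) = -67*(55 + 7*(18 + 0))/(10*(18 + 0)) = -67*(55 + 7*18)/(10*18) = -67*(55 + 126)/(10*18) = -67*181/(10*18) = -67/5*181/36 = -12127/180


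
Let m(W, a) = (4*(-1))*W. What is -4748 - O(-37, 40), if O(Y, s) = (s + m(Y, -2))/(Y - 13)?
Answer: -118606/25 ≈ -4744.2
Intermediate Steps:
m(W, a) = -4*W
O(Y, s) = (s - 4*Y)/(-13 + Y) (O(Y, s) = (s - 4*Y)/(Y - 13) = (s - 4*Y)/(-13 + Y))
-4748 - O(-37, 40) = -4748 - (40 - 4*(-37))/(-13 - 37) = -4748 - (40 + 148)/(-50) = -4748 - (-1)*188/50 = -4748 - 1*(-94/25) = -4748 + 94/25 = -118606/25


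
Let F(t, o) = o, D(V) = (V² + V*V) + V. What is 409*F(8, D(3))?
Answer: 8589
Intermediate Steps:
D(V) = V + 2*V² (D(V) = (V² + V²) + V = 2*V² + V = V + 2*V²)
409*F(8, D(3)) = 409*(3*(1 + 2*3)) = 409*(3*(1 + 6)) = 409*(3*7) = 409*21 = 8589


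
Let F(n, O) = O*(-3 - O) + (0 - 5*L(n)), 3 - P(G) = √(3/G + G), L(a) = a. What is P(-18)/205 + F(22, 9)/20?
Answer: -4463/410 - I*√654/1230 ≈ -10.885 - 0.020791*I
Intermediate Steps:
P(G) = 3 - √(G + 3/G) (P(G) = 3 - √(3/G + G) = 3 - √(G + 3/G))
F(n, O) = -5*n + O*(-3 - O) (F(n, O) = O*(-3 - O) + (0 - 5*n) = O*(-3 - O) - 5*n = -5*n + O*(-3 - O))
P(-18)/205 + F(22, 9)/20 = (3 - √(-18 + 3/(-18)))/205 + (-1*9² - 5*22 - 3*9)/20 = (3 - √(-18 + 3*(-1/18)))*(1/205) + (-1*81 - 110 - 27)*(1/20) = (3 - √(-18 - ⅙))*(1/205) + (-81 - 110 - 27)*(1/20) = (3 - √(-109/6))*(1/205) - 218*1/20 = (3 - I*√654/6)*(1/205) - 109/10 = (3/205 - I*√654/1230) - 109/10 = -4463/410 - I*√654/1230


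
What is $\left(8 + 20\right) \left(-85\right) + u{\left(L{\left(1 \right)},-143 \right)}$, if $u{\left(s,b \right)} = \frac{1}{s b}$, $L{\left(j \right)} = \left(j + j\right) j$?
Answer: $- \frac{680681}{286} \approx -2380.0$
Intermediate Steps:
$L{\left(j \right)} = 2 j^{2}$ ($L{\left(j \right)} = 2 j j = 2 j^{2}$)
$u{\left(s,b \right)} = \frac{1}{b s}$
$\left(8 + 20\right) \left(-85\right) + u{\left(L{\left(1 \right)},-143 \right)} = \left(8 + 20\right) \left(-85\right) + \frac{1}{\left(-143\right) 2 \cdot 1^{2}} = 28 \left(-85\right) - \frac{1}{143 \cdot 2 \cdot 1} = -2380 - \frac{1}{143 \cdot 2} = -2380 - \frac{1}{286} = - \frac{680681}{286}$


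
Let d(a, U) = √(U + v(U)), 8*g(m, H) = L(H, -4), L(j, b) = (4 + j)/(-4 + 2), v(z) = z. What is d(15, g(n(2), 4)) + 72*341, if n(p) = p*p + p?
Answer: 24552 + I ≈ 24552.0 + 1.0*I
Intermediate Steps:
L(j, b) = -2 - j/2 (L(j, b) = (4 + j)/(-2) = (4 + j)*(-½) = -2 - j/2)
n(p) = p + p² (n(p) = p² + p = p + p²)
g(m, H) = -¼ - H/16 (g(m, H) = (-2 - H/2)/8 = -¼ - H/16)
d(a, U) = √2*√U (d(a, U) = √(U + U) = √(2*U) = √2*√U)
d(15, g(n(2), 4)) + 72*341 = √2*√(-¼ - 1/16*4) + 72*341 = √2*√(-¼ - ¼) + 24552 = √2*√(-½) + 24552 = √2*(I*√2/2) + 24552 = I + 24552 = 24552 + I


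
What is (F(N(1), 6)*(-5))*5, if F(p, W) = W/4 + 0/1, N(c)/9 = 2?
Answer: -75/2 ≈ -37.500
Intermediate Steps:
N(c) = 18 (N(c) = 9*2 = 18)
F(p, W) = W/4 (F(p, W) = W*(¼) + 0*1 = W/4 + 0 = W/4)
(F(N(1), 6)*(-5))*5 = (((¼)*6)*(-5))*5 = ((3/2)*(-5))*5 = -15/2*5 = -75/2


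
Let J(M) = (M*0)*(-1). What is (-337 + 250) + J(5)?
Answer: -87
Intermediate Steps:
J(M) = 0 (J(M) = 0*(-1) = 0)
(-337 + 250) + J(5) = (-337 + 250) + 0 = -87 + 0 = -87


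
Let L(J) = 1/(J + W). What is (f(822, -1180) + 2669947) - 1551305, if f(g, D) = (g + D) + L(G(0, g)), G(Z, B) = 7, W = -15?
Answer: 8946271/8 ≈ 1.1183e+6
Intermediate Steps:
L(J) = 1/(-15 + J) (L(J) = 1/(J - 15) = 1/(-15 + J))
f(g, D) = -⅛ + D + g (f(g, D) = (g + D) + 1/(-15 + 7) = (D + g) + 1/(-8) = (D + g) - ⅛ = -⅛ + D + g)
(f(822, -1180) + 2669947) - 1551305 = ((-⅛ - 1180 + 822) + 2669947) - 1551305 = (-2865/8 + 2669947) - 1551305 = 21356711/8 - 1551305 = 8946271/8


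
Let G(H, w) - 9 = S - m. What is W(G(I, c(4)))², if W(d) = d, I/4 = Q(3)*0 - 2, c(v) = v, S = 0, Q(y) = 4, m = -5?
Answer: 196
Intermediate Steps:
I = -8 (I = 4*(4*0 - 2) = 4*(0 - 2) = 4*(-2) = -8)
G(H, w) = 14 (G(H, w) = 9 + (0 - 1*(-5)) = 9 + (0 + 5) = 9 + 5 = 14)
W(G(I, c(4)))² = 14² = 196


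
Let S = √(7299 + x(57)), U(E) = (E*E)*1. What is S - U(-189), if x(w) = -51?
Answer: -35721 + 4*√453 ≈ -35636.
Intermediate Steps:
U(E) = E² (U(E) = E²*1 = E²)
S = 4*√453 (S = √(7299 - 51) = √7248 = 4*√453 ≈ 85.135)
S - U(-189) = 4*√453 - 1*(-189)² = 4*√453 - 1*35721 = 4*√453 - 35721 = -35721 + 4*√453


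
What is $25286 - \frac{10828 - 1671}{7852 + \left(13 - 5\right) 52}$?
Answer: $\frac{209055491}{8268} \approx 25285.0$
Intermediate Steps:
$25286 - \frac{10828 - 1671}{7852 + \left(13 - 5\right) 52} = 25286 - \frac{9157}{7852 + 8 \cdot 52} = 25286 - \frac{9157}{7852 + 416} = 25286 - \frac{9157}{8268} = \frac{209055491}{8268}$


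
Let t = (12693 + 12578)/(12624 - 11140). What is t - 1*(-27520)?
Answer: 40864951/1484 ≈ 27537.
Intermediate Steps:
t = 25271/1484 ≈ 17.029
t - 1*(-27520) = 25271/1484 - 1*(-27520) = 25271/1484 + 27520 = 40864951/1484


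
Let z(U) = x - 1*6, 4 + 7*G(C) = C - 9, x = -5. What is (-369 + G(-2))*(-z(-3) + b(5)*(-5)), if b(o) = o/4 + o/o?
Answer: 1299/14 ≈ 92.786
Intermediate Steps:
b(o) = 1 + o/4 (b(o) = o*(¼) + 1 = o/4 + 1 = 1 + o/4)
G(C) = -13/7 + C/7 (G(C) = -4/7 + (C - 9)/7 = -4/7 + (-9 + C)/7 = -4/7 + (-9/7 + C/7) = -13/7 + C/7)
z(U) = -11 (z(U) = -5 - 1*6 = -5 - 6 = -11)
(-369 + G(-2))*(-z(-3) + b(5)*(-5)) = (-369 + (-13/7 + (⅐)*(-2)))*(-1*(-11) + (1 + (¼)*5)*(-5)) = (-369 + (-13/7 - 2/7))*(11 + (1 + 5/4)*(-5)) = (-369 - 15/7)*(11 + (9/4)*(-5)) = -2598*(11 - 45/4)/7 = -2598/7*(-¼) = 1299/14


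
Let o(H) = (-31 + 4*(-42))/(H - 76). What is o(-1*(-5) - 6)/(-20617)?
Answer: -199/1587509 ≈ -0.00012535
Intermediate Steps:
o(H) = -199/(-76 + H) (o(H) = (-31 - 168)/(-76 + H) = -199/(-76 + H))
o(-1*(-5) - 6)/(-20617) = -199/(-76 + (-1*(-5) - 6))/(-20617) = -199/(-76 + (5 - 6))*(-1/20617) = -199/(-76 - 1)*(-1/20617) = -199/(-77)*(-1/20617) = -199*(-1/77)*(-1/20617) = (199/77)*(-1/20617) = -199/1587509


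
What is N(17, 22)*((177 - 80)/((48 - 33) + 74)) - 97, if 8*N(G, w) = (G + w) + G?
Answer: -7954/89 ≈ -89.371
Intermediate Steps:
N(G, w) = G/4 + w/8 (N(G, w) = ((G + w) + G)/8 = (w + 2*G)/8 = G/4 + w/8)
N(17, 22)*((177 - 80)/((48 - 33) + 74)) - 97 = ((1/4)*17 + (1/8)*22)*((177 - 80)/((48 - 33) + 74)) - 97 = (17/4 + 11/4)*(97/(15 + 74)) - 97 = 7*(97/89) - 97 = 679/89 - 97 = -7954/89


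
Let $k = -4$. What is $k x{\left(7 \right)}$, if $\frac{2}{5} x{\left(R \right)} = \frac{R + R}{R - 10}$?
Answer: $\frac{140}{3} \approx 46.667$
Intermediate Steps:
$x{\left(R \right)} = \frac{5 R}{-10 + R}$ ($x{\left(R \right)} = \frac{5 \frac{R + R}{R - 10}}{2} = \frac{5 \frac{2 R}{-10 + R}}{2} = \frac{5 R}{-10 + R}$)
$k x{\left(7 \right)} = - 4 \cdot 5 \cdot 7 \frac{1}{-10 + 7} = - 4 \cdot 5 \cdot 7 \frac{1}{-3} = - 4 \cdot 5 \cdot 7 \left(- \frac{1}{3}\right) = \left(-4\right) \left(- \frac{35}{3}\right) = \frac{140}{3}$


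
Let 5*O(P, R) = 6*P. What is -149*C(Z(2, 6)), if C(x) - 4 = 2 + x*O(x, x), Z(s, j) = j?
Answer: -36654/5 ≈ -7330.8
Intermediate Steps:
O(P, R) = 6*P/5 (O(P, R) = (6*P)/5 = 6*P/5)
C(x) = 6 + 6*x**2/5 (C(x) = 4 + (2 + x*(6*x/5)) = 4 + (2 + 6*x**2/5) = 6 + 6*x**2/5)
-149*C(Z(2, 6)) = -149*(6 + (6/5)*6**2) = -149*(6 + (6/5)*36) = -149*(6 + 216/5) = -149*246/5 = -36654/5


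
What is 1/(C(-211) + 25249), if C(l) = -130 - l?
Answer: 1/25330 ≈ 3.9479e-5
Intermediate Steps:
1/(C(-211) + 25249) = 1/((-130 - 1*(-211)) + 25249) = 1/((-130 + 211) + 25249) = 1/(81 + 25249) = 1/25330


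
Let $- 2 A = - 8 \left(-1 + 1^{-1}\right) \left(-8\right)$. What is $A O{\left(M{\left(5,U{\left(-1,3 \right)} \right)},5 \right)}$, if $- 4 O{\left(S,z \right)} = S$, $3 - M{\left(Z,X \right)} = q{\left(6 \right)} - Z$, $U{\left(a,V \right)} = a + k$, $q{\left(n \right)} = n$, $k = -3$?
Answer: $0$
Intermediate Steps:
$U{\left(a,V \right)} = -3 + a$ ($U{\left(a,V \right)} = a - 3 = -3 + a$)
$M{\left(Z,X \right)} = -3 + Z$ ($M{\left(Z,X \right)} = 3 - \left(6 - Z\right) = 3 + \left(-6 + Z\right) = -3 + Z$)
$O{\left(S,z \right)} = - \frac{S}{4}$
$A = 0$ ($A = - \frac{- 8 \left(-1 + 1^{-1}\right) \left(-8\right)}{2} = - \frac{- 8 \left(-1 + 1\right) \left(-8\right)}{2} = - \frac{\left(-8\right) 0 \left(-8\right)}{2} = - \frac{0 \left(-8\right)}{2} = \left(- \frac{1}{2}\right) 0 = 0$)
$A O{\left(M{\left(5,U{\left(-1,3 \right)} \right)},5 \right)} = 0 \left(- \frac{-3 + 5}{4}\right) = 0 \left(\left(- \frac{1}{4}\right) 2\right) = 0 \left(- \frac{1}{2}\right) = 0$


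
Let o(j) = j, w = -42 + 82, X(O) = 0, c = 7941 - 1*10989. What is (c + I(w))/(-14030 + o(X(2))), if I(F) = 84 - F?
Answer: 1502/7015 ≈ 0.21411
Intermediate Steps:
c = -3048 (c = 7941 - 10989 = -3048)
w = 40
(c + I(w))/(-14030 + o(X(2))) = (-3048 + (84 - 1*40))/(-14030 + 0) = (-3048 + (84 - 40))/(-14030) = (-3048 + 44)*(-1/14030) = -3004*(-1/14030) = 1502/7015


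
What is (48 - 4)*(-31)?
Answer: -1364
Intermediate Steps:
(48 - 4)*(-31) = 44*(-31) = -1364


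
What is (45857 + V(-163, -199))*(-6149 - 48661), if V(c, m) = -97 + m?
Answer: -2497198410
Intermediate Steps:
(45857 + V(-163, -199))*(-6149 - 48661) = (45857 + (-97 - 199))*(-6149 - 48661) = (45857 - 296)*(-54810) = 45561*(-54810) = -2497198410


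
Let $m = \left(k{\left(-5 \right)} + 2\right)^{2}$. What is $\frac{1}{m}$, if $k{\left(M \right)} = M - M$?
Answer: $\frac{1}{4} \approx 0.25$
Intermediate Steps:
$k{\left(M \right)} = 0$
$m = 4$ ($m = \left(0 + 2\right)^{2} = 2^{2} = 4$)
$\frac{1}{m} = \frac{1}{4}$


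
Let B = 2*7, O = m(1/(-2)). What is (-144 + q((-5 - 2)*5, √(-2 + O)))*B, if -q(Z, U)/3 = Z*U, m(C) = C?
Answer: -2016 + 735*I*√10 ≈ -2016.0 + 2324.3*I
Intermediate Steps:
O = -½ (O = 1/(-2) = 1*(-½) = -½ ≈ -0.50000)
B = 14
q(Z, U) = -3*U*Z (q(Z, U) = -3*Z*U = -3*U*Z)
(-144 + q((-5 - 2)*5, √(-2 + O)))*B = (-144 - 3*√(-2 - ½)*(-5 - 2)*5)*14 = (-144 - 3*√(-5/2)*(-7*5))*14 = (-144 - 3*I*√10/2*(-35))*14 = (-144 + 105*I*√10/2)*14 = -2016 + 735*I*√10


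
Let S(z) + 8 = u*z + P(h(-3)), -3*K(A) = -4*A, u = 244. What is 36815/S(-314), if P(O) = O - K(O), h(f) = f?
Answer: -36815/76623 ≈ -0.48047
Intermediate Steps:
K(A) = 4*A/3 (K(A) = -(-4)*A/3 = 4*A/3)
P(O) = -O/3 (P(O) = O - 4*O/3 = -O/3)
S(z) = -7 + 244*z (S(z) = -8 + (244*z - ⅓*(-3)) = -8 + (244*z + 1) = -8 + (1 + 244*z) = -7 + 244*z)
36815/S(-314) = 36815/(-7 + 244*(-314)) = 36815/(-7 - 76616) = 36815/(-76623) = 36815*(-1/76623) = -36815/76623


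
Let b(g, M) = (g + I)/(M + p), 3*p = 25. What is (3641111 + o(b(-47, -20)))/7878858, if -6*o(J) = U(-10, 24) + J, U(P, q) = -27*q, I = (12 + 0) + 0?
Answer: 2427479/5252572 ≈ 0.46215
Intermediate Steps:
p = 25/3 (p = (⅓)*25 = 25/3 ≈ 8.3333)
I = 12 (I = 12 + 0 = 12)
b(g, M) = (12 + g)/(25/3 + M) (b(g, M) = (g + 12)/(M + 25/3) = (12 + g)/(25/3 + M))
o(J) = 108 - J/6 (o(J) = -(-27*24 + J)/6 = -(-648 + J)/6 = 108 - J/6)
(3641111 + o(b(-47, -20)))/7878858 = (3641111 + (108 - (12 - 47)/(2*(25 + 3*(-20)))))/7878858 = (3641111 + (108 - (-35)/(2*(25 - 60))))*(1/7878858) = (3641111 + (108 - (-35)/(2*(-35))))*(1/7878858) = (3641111 + (108 - (-1)*(-35)/(2*35)))*(1/7878858) = (3641111 + (108 - ⅙*3))*(1/7878858) = (3641111 + (108 - ½))*(1/7878858) = (3641111 + 215/2)*(1/7878858) = (7282437/2)*(1/7878858) = 2427479/5252572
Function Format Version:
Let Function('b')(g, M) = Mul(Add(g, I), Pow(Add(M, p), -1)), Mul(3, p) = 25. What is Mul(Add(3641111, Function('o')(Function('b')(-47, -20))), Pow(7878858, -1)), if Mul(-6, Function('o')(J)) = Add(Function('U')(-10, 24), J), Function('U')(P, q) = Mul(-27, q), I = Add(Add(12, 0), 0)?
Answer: Rational(2427479, 5252572) ≈ 0.46215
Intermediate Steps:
p = Rational(25, 3) (p = Mul(Rational(1, 3), 25) = Rational(25, 3) ≈ 8.3333)
I = 12 (I = Add(12, 0) = 12)
Function('b')(g, M) = Mul(Pow(Add(Rational(25, 3), M), -1), Add(12, g)) (Function('b')(g, M) = Mul(Add(g, 12), Pow(Add(M, Rational(25, 3)), -1)) = Mul(Add(12, g), Pow(Add(Rational(25, 3), M), -1)) = Mul(Pow(Add(Rational(25, 3), M), -1), Add(12, g)))
Function('o')(J) = Add(108, Mul(Rational(-1, 6), J)) (Function('o')(J) = Mul(Rational(-1, 6), Add(Mul(-27, 24), J)) = Mul(Rational(-1, 6), Add(-648, J)) = Add(108, Mul(Rational(-1, 6), J)))
Mul(Add(3641111, Function('o')(Function('b')(-47, -20))), Pow(7878858, -1)) = Mul(Add(3641111, Add(108, Mul(Rational(-1, 6), Mul(3, Pow(Add(25, Mul(3, -20)), -1), Add(12, -47))))), Pow(7878858, -1)) = Mul(Add(3641111, Add(108, Mul(Rational(-1, 6), Mul(3, Pow(Add(25, -60), -1), -35)))), Rational(1, 7878858)) = Mul(Add(3641111, Add(108, Mul(Rational(-1, 6), Mul(3, Pow(-35, -1), -35)))), Rational(1, 7878858)) = Mul(Add(3641111, Add(108, Mul(Rational(-1, 6), Mul(3, Rational(-1, 35), -35)))), Rational(1, 7878858)) = Mul(Add(3641111, Add(108, Mul(Rational(-1, 6), 3))), Rational(1, 7878858)) = Mul(Add(3641111, Add(108, Rational(-1, 2))), Rational(1, 7878858)) = Mul(Add(3641111, Rational(215, 2)), Rational(1, 7878858)) = Mul(Rational(7282437, 2), Rational(1, 7878858)) = Rational(2427479, 5252572)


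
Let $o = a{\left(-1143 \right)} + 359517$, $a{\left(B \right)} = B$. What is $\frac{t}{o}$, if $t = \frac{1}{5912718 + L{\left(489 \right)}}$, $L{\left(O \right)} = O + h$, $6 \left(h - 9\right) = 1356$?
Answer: $\frac{1}{2119223863308} \approx 4.7187 \cdot 10^{-13}$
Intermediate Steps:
$h = 235$ ($h = 9 + \frac{1}{6} \cdot 1356 = 9 + 226 = 235$)
$L{\left(O \right)} = 235 + O$ ($L{\left(O \right)} = O + 235 = 235 + O$)
$o = 358374$ ($o = -1143 + 359517 = 358374$)
$t = \frac{1}{5913442}$ ($t = \frac{1}{5912718 + \left(235 + 489\right)} = \frac{1}{5912718 + 724} = \frac{1}{5913442} \approx 1.6911 \cdot 10^{-7}$)
$\frac{t}{o} = \frac{1}{5913442 \cdot 358374} = \frac{1}{5913442} \cdot \frac{1}{358374} = \frac{1}{2119223863308}$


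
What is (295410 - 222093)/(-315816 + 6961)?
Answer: -73317/308855 ≈ -0.23738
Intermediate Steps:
(295410 - 222093)/(-315816 + 6961) = 73317/(-308855) = 73317*(-1/308855) = -73317/308855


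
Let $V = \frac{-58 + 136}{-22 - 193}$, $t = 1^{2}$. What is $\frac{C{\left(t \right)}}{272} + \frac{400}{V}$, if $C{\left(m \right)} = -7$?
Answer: $- \frac{11696273}{10608} \approx -1102.6$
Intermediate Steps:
$t = 1$
$V = - \frac{78}{215}$ ($V = \frac{78}{-215} = 78 \left(- \frac{1}{215}\right) = - \frac{78}{215} \approx -0.36279$)
$\frac{C{\left(t \right)}}{272} + \frac{400}{V} = - \frac{7}{272} + \frac{400}{- \frac{78}{215}} = \left(-7\right) \frac{1}{272} + 400 \left(- \frac{215}{78}\right) = - \frac{7}{272} - \frac{43000}{39} = - \frac{11696273}{10608}$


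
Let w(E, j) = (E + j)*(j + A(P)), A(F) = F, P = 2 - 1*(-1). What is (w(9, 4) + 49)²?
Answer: 19600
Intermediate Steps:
P = 3 (P = 2 + 1 = 3)
w(E, j) = (3 + j)*(E + j) (w(E, j) = (E + j)*(j + 3) = (E + j)*(3 + j) = (3 + j)*(E + j))
(w(9, 4) + 49)² = ((4² + 3*9 + 3*4 + 9*4) + 49)² = ((16 + 27 + 12 + 36) + 49)² = (91 + 49)² = 140² = 19600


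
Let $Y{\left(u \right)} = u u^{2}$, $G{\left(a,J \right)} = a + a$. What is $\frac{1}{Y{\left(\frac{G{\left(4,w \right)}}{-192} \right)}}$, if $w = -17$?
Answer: $-13824$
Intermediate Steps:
$G{\left(a,J \right)} = 2 a$
$Y{\left(u \right)} = u^{3}$
$\frac{1}{Y{\left(\frac{G{\left(4,w \right)}}{-192} \right)}} = \frac{1}{\left(\frac{2 \cdot 4}{-192}\right)^{3}} = \frac{1}{\left(8 \left(- \frac{1}{192}\right)\right)^{3}} = \frac{1}{\left(- \frac{1}{24}\right)^{3}} = \frac{1}{- \frac{1}{13824}} = -13824$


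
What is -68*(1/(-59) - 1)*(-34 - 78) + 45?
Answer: -454305/59 ≈ -7700.1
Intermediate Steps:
-68*(1/(-59) - 1)*(-34 - 78) + 45 = -68*(-1/59 - 1)*(-112) + 45 = -(-4080)*(-112)/59 + 45 = -68*6720/59 + 45 = -456960/59 + 45 = -454305/59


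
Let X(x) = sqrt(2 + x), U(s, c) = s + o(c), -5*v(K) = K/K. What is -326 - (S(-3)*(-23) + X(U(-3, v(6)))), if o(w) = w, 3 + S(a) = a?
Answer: -464 - I*sqrt(30)/5 ≈ -464.0 - 1.0954*I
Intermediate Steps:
S(a) = -3 + a
v(K) = -1/5 (v(K) = -K/(5*K) = -1/5*1 = -1/5)
U(s, c) = c + s (U(s, c) = s + c = c + s)
-326 - (S(-3)*(-23) + X(U(-3, v(6)))) = -326 - ((-3 - 3)*(-23) + sqrt(2 + (-1/5 - 3))) = -326 - (-6*(-23) + sqrt(2 - 16/5)) = -326 - (138 + sqrt(-6/5)) = -326 - (138 + I*sqrt(30)/5) = -326 + (-138 - I*sqrt(30)/5) = -464 - I*sqrt(30)/5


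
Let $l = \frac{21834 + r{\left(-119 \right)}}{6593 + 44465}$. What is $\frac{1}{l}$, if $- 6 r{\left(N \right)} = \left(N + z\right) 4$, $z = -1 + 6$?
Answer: $\frac{3647}{1565} \approx 2.3304$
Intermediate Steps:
$z = 5$
$r{\left(N \right)} = - \frac{10}{3} - \frac{2 N}{3}$ ($r{\left(N \right)} = - \frac{\left(N + 5\right) 4}{6} = - \frac{\left(5 + N\right) 4}{6} = - \frac{20 + 4 N}{6} = - \frac{10}{3} - \frac{2 N}{3}$)
$l = \frac{1565}{3647}$ ($l = \frac{21834 - -76}{6593 + 44465} = \frac{21834 + \left(- \frac{10}{3} + \frac{238}{3}\right)}{51058} = \left(21834 + 76\right) \frac{1}{51058} = 21910 \cdot \frac{1}{51058} = \frac{1565}{3647} \approx 0.42912$)
$\frac{1}{l} = \frac{1}{\frac{1565}{3647}} = \frac{3647}{1565}$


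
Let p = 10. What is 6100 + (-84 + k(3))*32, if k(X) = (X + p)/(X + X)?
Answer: 10444/3 ≈ 3481.3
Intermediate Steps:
k(X) = (10 + X)/(2*X) (k(X) = (X + 10)/(X + X) = (10 + X)/((2*X)) = (10 + X)*(1/(2*X)) = (10 + X)/(2*X))
6100 + (-84 + k(3))*32 = 6100 + (-84 + (½)*(10 + 3)/3)*32 = 6100 + (-84 + (½)*(⅓)*13)*32 = 6100 + (-84 + 13/6)*32 = 6100 - 491/6*32 = 6100 - 7856/3 = 10444/3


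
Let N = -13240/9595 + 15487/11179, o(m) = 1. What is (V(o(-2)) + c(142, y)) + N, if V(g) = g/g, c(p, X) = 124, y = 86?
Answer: 2681680186/21452501 ≈ 125.01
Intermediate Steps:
N = 117561/21452501 (N = -13240*1/9595 + 15487*(1/11179) = -2648/1919 + 15487/11179 = 117561/21452501 ≈ 0.0054801)
V(g) = 1
(V(o(-2)) + c(142, y)) + N = (1 + 124) + 117561/21452501 = 125 + 117561/21452501 = 2681680186/21452501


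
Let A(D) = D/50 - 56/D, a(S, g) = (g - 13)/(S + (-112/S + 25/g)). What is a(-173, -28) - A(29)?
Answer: 1931970559/1216841450 ≈ 1.5877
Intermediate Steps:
a(S, g) = (-13 + g)/(S - 112/S + 25/g)
A(D) = -56/D + D/50 (A(D) = D*(1/50) - 56/D = D/50 - 56/D = -56/D + D/50)
a(-173, -28) - A(29) = -173*(-28)*(-13 - 28)/(-112*(-28) + 25*(-173) - 28*(-173)**2) - (-56/29 + (1/50)*29) = -173*(-28)*(-41)/(3136 - 4325 - 28*29929) - (-56*1/29 + 29/50) = -173*(-28)*(-41)/(3136 - 4325 - 838012) - (-56/29 + 29/50) = -173*(-28)*(-41)/(-839201) - 1*(-1959/1450) = -173*(-28)*(-1/839201)*(-41) + 1959/1450 = 198604/839201 + 1959/1450 = 1931970559/1216841450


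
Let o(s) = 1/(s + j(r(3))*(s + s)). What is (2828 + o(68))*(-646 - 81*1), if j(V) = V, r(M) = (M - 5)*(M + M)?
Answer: -3215514457/1564 ≈ -2.0560e+6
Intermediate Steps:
r(M) = 2*M*(-5 + M) (r(M) = (-5 + M)*(2*M) = 2*M*(-5 + M))
o(s) = -1/(23*s) (o(s) = 1/(s + (2*3*(-5 + 3))*(s + s)) = 1/(s + (2*3*(-2))*(2*s)) = 1/(s - 24*s) = 1/(-23*s) = -1/(23*s))
(2828 + o(68))*(-646 - 81*1) = (2828 - 1/23/68)*(-646 - 81*1) = (2828 - 1/23*1/68)*(-646 - 81) = (2828 - 1/1564)*(-727) = (4422991/1564)*(-727) = -3215514457/1564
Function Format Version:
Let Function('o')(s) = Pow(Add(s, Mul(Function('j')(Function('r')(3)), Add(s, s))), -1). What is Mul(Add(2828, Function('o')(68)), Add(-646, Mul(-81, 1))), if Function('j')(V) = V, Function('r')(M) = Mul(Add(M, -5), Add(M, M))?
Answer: Rational(-3215514457, 1564) ≈ -2.0560e+6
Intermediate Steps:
Function('r')(M) = Mul(2, M, Add(-5, M)) (Function('r')(M) = Mul(Add(-5, M), Mul(2, M)) = Mul(2, M, Add(-5, M)))
Function('o')(s) = Mul(Rational(-1, 23), Pow(s, -1)) (Function('o')(s) = Pow(Add(s, Mul(Mul(2, 3, Add(-5, 3)), Add(s, s))), -1) = Pow(Add(s, Mul(Mul(2, 3, -2), Mul(2, s))), -1) = Pow(Add(s, Mul(-12, Mul(2, s))), -1) = Pow(Add(s, Mul(-24, s)), -1) = Pow(Mul(-23, s), -1) = Mul(Rational(-1, 23), Pow(s, -1)))
Mul(Add(2828, Function('o')(68)), Add(-646, Mul(-81, 1))) = Mul(Add(2828, Mul(Rational(-1, 23), Pow(68, -1))), Add(-646, Mul(-81, 1))) = Mul(Add(2828, Mul(Rational(-1, 23), Rational(1, 68))), Add(-646, -81)) = Mul(Add(2828, Rational(-1, 1564)), -727) = Mul(Rational(4422991, 1564), -727) = Rational(-3215514457, 1564)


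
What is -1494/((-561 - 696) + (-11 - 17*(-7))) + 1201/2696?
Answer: 1802591/1032568 ≈ 1.7457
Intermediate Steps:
-1494/((-561 - 696) + (-11 - 17*(-7))) + 1201/2696 = -1494/(-1257 + (-11 + 119)) + 1201*(1/2696) = -1494/(-1257 + 108) + 1201/2696 = -1494/(-1149) + 1201/2696 = -1494*(-1/1149) + 1201/2696 = 498/383 + 1201/2696 = 1802591/1032568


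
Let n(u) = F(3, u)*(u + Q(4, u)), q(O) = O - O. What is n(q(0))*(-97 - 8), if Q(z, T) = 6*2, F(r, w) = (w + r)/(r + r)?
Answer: -630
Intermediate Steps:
q(O) = 0
F(r, w) = (r + w)/(2*r) (F(r, w) = (r + w)/((2*r)) = (r + w)*(1/(2*r)) = (r + w)/(2*r))
Q(z, T) = 12
n(u) = (½ + u/6)*(12 + u) (n(u) = ((½)*(3 + u)/3)*(u + 12) = ((½)*(⅓)*(3 + u))*(12 + u) = (½ + u/6)*(12 + u))
n(q(0))*(-97 - 8) = ((3 + 0)*(12 + 0)/6)*(-97 - 8) = ((⅙)*3*12)*(-105) = 6*(-105) = -630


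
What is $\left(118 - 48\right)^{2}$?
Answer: $4900$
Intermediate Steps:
$\left(118 - 48\right)^{2} = 70^{2} = 4900$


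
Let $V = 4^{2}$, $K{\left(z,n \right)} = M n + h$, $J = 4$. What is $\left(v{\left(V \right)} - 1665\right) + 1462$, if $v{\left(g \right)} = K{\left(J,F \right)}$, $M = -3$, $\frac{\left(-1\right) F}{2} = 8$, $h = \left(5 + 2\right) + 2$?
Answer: $-146$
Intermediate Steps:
$h = 9$ ($h = 7 + 2 = 9$)
$F = -16$ ($F = \left(-2\right) 8 = -16$)
$K{\left(z,n \right)} = 9 - 3 n$ ($K{\left(z,n \right)} = - 3 n + 9 = 9 - 3 n$)
$V = 16$
$v{\left(g \right)} = 57$ ($v{\left(g \right)} = 9 - -48 = 9 + 48 = 57$)
$\left(v{\left(V \right)} - 1665\right) + 1462 = \left(57 - 1665\right) + 1462 = -1608 + 1462 = -146$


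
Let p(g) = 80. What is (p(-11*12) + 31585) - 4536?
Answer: 27129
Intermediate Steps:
(p(-11*12) + 31585) - 4536 = (80 + 31585) - 4536 = 31665 - 4536 = 27129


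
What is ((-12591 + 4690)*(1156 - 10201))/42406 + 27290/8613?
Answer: 616681385825/365242878 ≈ 1688.4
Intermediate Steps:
((-12591 + 4690)*(1156 - 10201))/42406 + 27290/8613 = -7901*(-9045)*(1/42406) + 27290*(1/8613) = 71464545*(1/42406) + 27290/8613 = 71464545/42406 + 27290/8613 = 616681385825/365242878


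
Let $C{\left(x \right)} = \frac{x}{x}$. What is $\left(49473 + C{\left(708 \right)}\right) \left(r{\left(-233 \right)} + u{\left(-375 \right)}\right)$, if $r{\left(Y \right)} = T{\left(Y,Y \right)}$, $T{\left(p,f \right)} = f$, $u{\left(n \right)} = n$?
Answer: $-30080192$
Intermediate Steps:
$C{\left(x \right)} = 1$
$r{\left(Y \right)} = Y$
$\left(49473 + C{\left(708 \right)}\right) \left(r{\left(-233 \right)} + u{\left(-375 \right)}\right) = \left(49473 + 1\right) \left(-233 - 375\right) = 49474 \left(-608\right) = -30080192$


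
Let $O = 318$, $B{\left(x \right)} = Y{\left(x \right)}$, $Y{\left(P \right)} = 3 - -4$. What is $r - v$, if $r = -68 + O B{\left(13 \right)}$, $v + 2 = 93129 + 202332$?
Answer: $-293301$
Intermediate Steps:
$Y{\left(P \right)} = 7$ ($Y{\left(P \right)} = 3 + 4 = 7$)
$B{\left(x \right)} = 7$
$v = 295459$ ($v = -2 + \left(93129 + 202332\right) = -2 + 295461 = 295459$)
$r = 2158$ ($r = -68 + 318 \cdot 7 = -68 + 2226 = 2158$)
$r - v = 2158 - 295459 = -293301$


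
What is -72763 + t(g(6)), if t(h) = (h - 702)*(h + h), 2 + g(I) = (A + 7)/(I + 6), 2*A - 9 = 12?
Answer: -20736551/288 ≈ -72002.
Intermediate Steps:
A = 21/2 (A = 9/2 + (1/2)*12 = 9/2 + 6 = 21/2 ≈ 10.500)
g(I) = -2 + 35/(2*(6 + I)) (g(I) = -2 + (21/2 + 7)/(I + 6) = -2 + 35/(2*(6 + I)))
t(h) = 2*h*(-702 + h) (t(h) = (-702 + h)*(2*h) = 2*h*(-702 + h))
-72763 + t(g(6)) = -72763 + 2*((11 - 4*6)/(2*(6 + 6)))*(-702 + (11 - 4*6)/(2*(6 + 6))) = -72763 + 2*((1/2)*(11 - 24)/12)*(-702 + (1/2)*(11 - 24)/12) = -72763 + 2*((1/2)*(1/12)*(-13))*(-702 + (1/2)*(1/12)*(-13)) = -72763 + 2*(-13/24)*(-702 - 13/24) = -72763 + 2*(-13/24)*(-16861/24) = -72763 + 219193/288 = -20736551/288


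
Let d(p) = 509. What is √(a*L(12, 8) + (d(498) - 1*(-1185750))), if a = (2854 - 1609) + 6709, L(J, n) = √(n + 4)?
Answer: √(1186259 + 15908*√3) ≈ 1101.7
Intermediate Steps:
L(J, n) = √(4 + n)
a = 7954 (a = 1245 + 6709 = 7954)
√(a*L(12, 8) + (d(498) - 1*(-1185750))) = √(7954*√(4 + 8) + (509 - 1*(-1185750))) = √(7954*√12 + (509 + 1185750)) = √(7954*(2*√3) + 1186259) = √(15908*√3 + 1186259) = √(1186259 + 15908*√3)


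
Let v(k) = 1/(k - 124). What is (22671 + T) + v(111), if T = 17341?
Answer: 520155/13 ≈ 40012.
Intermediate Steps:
v(k) = 1/(-124 + k)
(22671 + T) + v(111) = (22671 + 17341) + 1/(-124 + 111) = 40012 + 1/(-13) = 40012 - 1/13 = 520155/13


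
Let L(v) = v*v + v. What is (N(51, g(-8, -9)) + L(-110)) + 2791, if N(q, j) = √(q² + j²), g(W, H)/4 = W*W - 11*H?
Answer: 14781 + √427705 ≈ 15435.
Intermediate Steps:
L(v) = v + v² (L(v) = v² + v = v + v²)
g(W, H) = -44*H + 4*W² (g(W, H) = 4*(W*W - 11*H) = 4*(W² - 11*H) = -44*H + 4*W²)
N(q, j) = √(j² + q²)
(N(51, g(-8, -9)) + L(-110)) + 2791 = (√((-44*(-9) + 4*(-8)²)² + 51²) - 110*(1 - 110)) + 2791 = (√((396 + 4*64)² + 2601) - 110*(-109)) + 2791 = (√((396 + 256)² + 2601) + 11990) + 2791 = (√(652² + 2601) + 11990) + 2791 = (√(425104 + 2601) + 11990) + 2791 = (√427705 + 11990) + 2791 = (11990 + √427705) + 2791 = 14781 + √427705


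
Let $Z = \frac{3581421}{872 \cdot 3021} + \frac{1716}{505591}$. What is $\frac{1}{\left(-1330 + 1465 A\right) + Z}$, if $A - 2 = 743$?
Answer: $\frac{443961479464}{483960794041210481} \approx 9.1735 \cdot 10^{-7}$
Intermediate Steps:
$A = 745$ ($A = 2 + 743 = 745$)
$Z = \frac{605084901401}{443961479464}$ ($Z = \frac{3581421}{2634312} + 1716 \cdot \frac{1}{505591} = 3581421 \cdot \frac{1}{2634312} + \frac{1716}{505591} = \frac{1193807}{878104} + \frac{1716}{505591} = \frac{605084901401}{443961479464} \approx 1.3629$)
$\frac{1}{\left(-1330 + 1465 A\right) + Z} = \frac{1}{\left(-1330 + 1465 \cdot 745\right) + \frac{605084901401}{443961479464}} = \frac{1}{\left(-1330 + 1091425\right) + \frac{605084901401}{443961479464}} = \frac{1}{1090095 + \frac{605084901401}{443961479464}} = \frac{1}{\frac{483960794041210481}{443961479464}} = \frac{443961479464}{483960794041210481}$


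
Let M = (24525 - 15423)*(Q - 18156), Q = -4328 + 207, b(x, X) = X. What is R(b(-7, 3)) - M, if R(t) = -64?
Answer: 202765190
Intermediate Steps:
Q = -4121
M = -202765254 (M = (24525 - 15423)*(-4121 - 18156) = 9102*(-22277) = -202765254)
R(b(-7, 3)) - M = -64 - 1*(-202765254) = -64 + 202765254 = 202765190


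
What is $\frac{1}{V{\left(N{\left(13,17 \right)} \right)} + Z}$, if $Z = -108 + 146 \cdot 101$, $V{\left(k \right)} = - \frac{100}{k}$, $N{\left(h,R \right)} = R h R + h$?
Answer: $\frac{377}{5518516} \approx 6.8315 \cdot 10^{-5}$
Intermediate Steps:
$N{\left(h,R \right)} = h + h R^{2}$ ($N{\left(h,R \right)} = h R^{2} + h = h + h R^{2}$)
$Z = 14638$ ($Z = -108 + 14746 = 14638$)
$\frac{1}{V{\left(N{\left(13,17 \right)} \right)} + Z} = \frac{1}{- \frac{100}{13 \left(1 + 17^{2}\right)} + 14638} = \frac{1}{- \frac{100}{13 \left(1 + 289\right)} + 14638} = \frac{1}{- \frac{100}{13 \cdot 290} + 14638} = \frac{1}{- \frac{100}{3770} + 14638} = \frac{1}{\left(-100\right) \frac{1}{3770} + 14638} = \frac{1}{- \frac{10}{377} + 14638} = \frac{1}{\frac{5518516}{377}} = \frac{377}{5518516}$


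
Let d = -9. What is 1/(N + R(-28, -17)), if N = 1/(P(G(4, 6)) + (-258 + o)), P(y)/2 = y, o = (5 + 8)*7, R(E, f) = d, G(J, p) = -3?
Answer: -173/1558 ≈ -0.11104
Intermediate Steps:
R(E, f) = -9
o = 91 (o = 13*7 = 91)
P(y) = 2*y
N = -1/173 (N = 1/(2*(-3) + (-258 + 91)) = 1/(-6 - 167) = 1/(-173) = -1/173 ≈ -0.0057803)
1/(N + R(-28, -17)) = 1/(-1/173 - 9) = 1/(-1558/173) = -173/1558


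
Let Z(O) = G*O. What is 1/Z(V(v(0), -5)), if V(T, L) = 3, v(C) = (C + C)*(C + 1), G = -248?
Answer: -1/744 ≈ -0.0013441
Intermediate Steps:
v(C) = 2*C*(1 + C) (v(C) = (2*C)*(1 + C) = 2*C*(1 + C))
Z(O) = -248*O
1/Z(V(v(0), -5)) = 1/(-248*3) = 1/(-744) = -1/744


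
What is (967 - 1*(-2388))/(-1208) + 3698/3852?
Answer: -2114069/1163304 ≈ -1.8173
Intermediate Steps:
(967 - 1*(-2388))/(-1208) + 3698/3852 = (967 + 2388)*(-1/1208) + 3698*(1/3852) = 3355*(-1/1208) + 1849/1926 = -3355/1208 + 1849/1926 = -2114069/1163304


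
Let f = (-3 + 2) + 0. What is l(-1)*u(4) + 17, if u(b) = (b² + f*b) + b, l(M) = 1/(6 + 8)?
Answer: 127/7 ≈ 18.143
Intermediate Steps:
f = -1 (f = -1 + 0 = -1)
l(M) = 1/14
u(b) = b² (u(b) = (b² - b) + b = b²)
l(-1)*u(4) + 17 = (1/14)*4² + 17 = (1/14)*16 + 17 = 8/7 + 17 = 127/7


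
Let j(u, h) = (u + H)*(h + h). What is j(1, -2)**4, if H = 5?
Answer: 331776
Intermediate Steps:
j(u, h) = 2*h*(5 + u) (j(u, h) = (u + 5)*(h + h) = (5 + u)*(2*h) = 2*h*(5 + u))
j(1, -2)**4 = (2*(-2)*(5 + 1))**4 = (2*(-2)*6)**4 = (-24)**4 = 331776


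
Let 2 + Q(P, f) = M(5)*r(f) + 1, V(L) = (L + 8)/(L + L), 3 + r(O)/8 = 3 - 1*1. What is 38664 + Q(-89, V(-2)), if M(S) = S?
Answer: 38623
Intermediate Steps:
r(O) = -8 (r(O) = -24 + 8*(3 - 1*1) = -24 + 8*(3 - 1) = -24 + 8*2 = -24 + 16 = -8)
V(L) = (8 + L)/(2*L) (V(L) = (8 + L)/((2*L)) = (8 + L)*(1/(2*L)) = (8 + L)/(2*L))
Q(P, f) = -41 (Q(P, f) = -2 + (5*(-8) + 1) = -2 + (-40 + 1) = -2 - 39 = -41)
38664 + Q(-89, V(-2)) = 38664 - 41 = 38623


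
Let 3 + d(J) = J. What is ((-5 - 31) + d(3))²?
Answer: 1296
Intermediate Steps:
d(J) = -3 + J
((-5 - 31) + d(3))² = ((-5 - 31) + (-3 + 3))² = (-36 + 0)² = (-36)² = 1296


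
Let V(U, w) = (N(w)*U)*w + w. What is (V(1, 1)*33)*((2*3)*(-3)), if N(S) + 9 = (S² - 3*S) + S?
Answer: 5346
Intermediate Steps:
N(S) = -9 + S² - 2*S (N(S) = -9 + ((S² - 3*S) + S) = -9 + (S² - 2*S) = -9 + S² - 2*S)
V(U, w) = w + U*w*(-9 + w² - 2*w) (V(U, w) = ((-9 + w² - 2*w)*U)*w + w = (U*(-9 + w² - 2*w))*w + w = U*w*(-9 + w² - 2*w) + w = w + U*w*(-9 + w² - 2*w))
(V(1, 1)*33)*((2*3)*(-3)) = (-1*1*(-1 + 1*(9 - 1*1² + 2*1))*33)*((2*3)*(-3)) = (-1*1*(-1 + 1*(9 - 1*1 + 2))*33)*(6*(-3)) = (-1*1*(-1 + 1*(9 - 1 + 2))*33)*(-18) = (-1*1*(-1 + 1*10)*33)*(-18) = (-1*1*(-1 + 10)*33)*(-18) = (-1*1*9*33)*(-18) = -9*33*(-18) = -297*(-18) = 5346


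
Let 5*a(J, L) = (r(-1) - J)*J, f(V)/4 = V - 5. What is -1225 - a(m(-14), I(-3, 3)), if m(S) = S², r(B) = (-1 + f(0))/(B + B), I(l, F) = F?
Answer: 30233/5 ≈ 6046.6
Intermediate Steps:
f(V) = -20 + 4*V (f(V) = 4*(V - 5) = 4*(-5 + V) = -20 + 4*V)
r(B) = -21/(2*B) (r(B) = (-1 + (-20 + 4*0))/(B + B) = (-1 + (-20 + 0))/((2*B)) = (-1 - 20)*(1/(2*B)) = -21/(2*B))
a(J, L) = J*(21/2 - J)/5 (a(J, L) = ((-21/2/(-1) - J)*J)/5 = ((-21/2*(-1) - J)*J)/5 = ((21/2 - J)*J)/5 = (J*(21/2 - J))/5 = J*(21/2 - J)/5)
-1225 - a(m(-14), I(-3, 3)) = -1225 - (-14)²*(21 - 2*(-14)²)/10 = -1225 - 196*(21 - 2*196)/10 = -1225 - 196*(21 - 392)/10 = -1225 - 196*(-371)/10 = -1225 - 1*(-36358/5) = -1225 + 36358/5 = 30233/5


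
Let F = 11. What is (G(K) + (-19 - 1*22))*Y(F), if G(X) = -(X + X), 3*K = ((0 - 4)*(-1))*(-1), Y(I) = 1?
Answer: -115/3 ≈ -38.333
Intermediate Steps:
K = -4/3 (K = (((0 - 4)*(-1))*(-1))/3 = (-4*(-1)*(-1))/3 = (4*(-1))/3 = (⅓)*(-4) = -4/3 ≈ -1.3333)
G(X) = -2*X
(G(K) + (-19 - 1*22))*Y(F) = (-2*(-4/3) + (-19 - 1*22))*1 = (8/3 + (-19 - 22))*1 = (8/3 - 41)*1 = -115/3*1 = -115/3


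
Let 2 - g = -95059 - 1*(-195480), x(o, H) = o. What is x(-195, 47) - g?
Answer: 100224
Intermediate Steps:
g = -100419 (g = 2 - (-95059 - 1*(-195480)) = 2 - (-95059 + 195480) = 2 - 1*100421 = 2 - 100421 = -100419)
x(-195, 47) - g = -195 - 1*(-100419) = -195 + 100419 = 100224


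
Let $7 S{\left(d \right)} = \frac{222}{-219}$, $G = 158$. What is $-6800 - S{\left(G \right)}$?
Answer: $- \frac{3474726}{511} \approx -6799.9$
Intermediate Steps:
$S{\left(d \right)} = - \frac{74}{511}$ ($S{\left(d \right)} = \frac{222 \frac{1}{-219}}{7} = \frac{222 \left(- \frac{1}{219}\right)}{7} = \frac{1}{7} \left(- \frac{74}{73}\right) = - \frac{74}{511}$)
$-6800 - S{\left(G \right)} = -6800 - - \frac{74}{511} = -6800 + \frac{74}{511} = - \frac{3474726}{511}$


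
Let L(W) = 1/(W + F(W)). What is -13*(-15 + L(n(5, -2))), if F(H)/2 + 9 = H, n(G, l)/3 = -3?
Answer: 8788/45 ≈ 195.29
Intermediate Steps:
n(G, l) = -9 (n(G, l) = 3*(-3) = -9)
F(H) = -18 + 2*H
L(W) = 1/(-18 + 3*W) (L(W) = 1/(W + (-18 + 2*W)) = 1/(-18 + 3*W))
-13*(-15 + L(n(5, -2))) = -13*(-15 + 1/(3*(-6 - 9))) = -13*(-15 + (⅓)/(-15)) = -13*(-15 + (⅓)*(-1/15)) = -13*(-15 - 1/45) = -13*(-676/45) = 8788/45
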